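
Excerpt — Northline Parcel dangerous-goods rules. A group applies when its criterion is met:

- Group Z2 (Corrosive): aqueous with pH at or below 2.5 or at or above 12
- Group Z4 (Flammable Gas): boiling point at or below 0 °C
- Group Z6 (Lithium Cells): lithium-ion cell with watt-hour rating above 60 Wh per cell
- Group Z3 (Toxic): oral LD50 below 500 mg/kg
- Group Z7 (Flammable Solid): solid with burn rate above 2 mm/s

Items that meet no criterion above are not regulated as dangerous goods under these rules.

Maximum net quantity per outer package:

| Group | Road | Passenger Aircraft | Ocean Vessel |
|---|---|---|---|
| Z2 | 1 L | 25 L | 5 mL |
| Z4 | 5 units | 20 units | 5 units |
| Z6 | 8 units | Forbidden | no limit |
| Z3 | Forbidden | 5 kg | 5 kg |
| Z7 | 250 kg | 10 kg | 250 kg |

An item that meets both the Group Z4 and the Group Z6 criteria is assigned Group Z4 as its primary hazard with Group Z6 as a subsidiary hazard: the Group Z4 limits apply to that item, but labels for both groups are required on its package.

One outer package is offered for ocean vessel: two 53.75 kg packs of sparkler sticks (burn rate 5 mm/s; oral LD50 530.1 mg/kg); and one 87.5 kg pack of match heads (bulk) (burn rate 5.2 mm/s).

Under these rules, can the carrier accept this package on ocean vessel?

Yes

Burn rate 5 mm/s meets the Group Z7 criterion (Flammable Solid), so the sparkler sticks are Group Z7.
With burn rate 5.2 mm/s (> 2 mm/s), the match heads (bulk) fall in Group Z7.
Total Group Z7: (two 53.75 kg packs = 107.5 kg) + 87.5 kg = 195 kg.
195 kg is within the ocean vessel limit of 250 kg for Group Z7.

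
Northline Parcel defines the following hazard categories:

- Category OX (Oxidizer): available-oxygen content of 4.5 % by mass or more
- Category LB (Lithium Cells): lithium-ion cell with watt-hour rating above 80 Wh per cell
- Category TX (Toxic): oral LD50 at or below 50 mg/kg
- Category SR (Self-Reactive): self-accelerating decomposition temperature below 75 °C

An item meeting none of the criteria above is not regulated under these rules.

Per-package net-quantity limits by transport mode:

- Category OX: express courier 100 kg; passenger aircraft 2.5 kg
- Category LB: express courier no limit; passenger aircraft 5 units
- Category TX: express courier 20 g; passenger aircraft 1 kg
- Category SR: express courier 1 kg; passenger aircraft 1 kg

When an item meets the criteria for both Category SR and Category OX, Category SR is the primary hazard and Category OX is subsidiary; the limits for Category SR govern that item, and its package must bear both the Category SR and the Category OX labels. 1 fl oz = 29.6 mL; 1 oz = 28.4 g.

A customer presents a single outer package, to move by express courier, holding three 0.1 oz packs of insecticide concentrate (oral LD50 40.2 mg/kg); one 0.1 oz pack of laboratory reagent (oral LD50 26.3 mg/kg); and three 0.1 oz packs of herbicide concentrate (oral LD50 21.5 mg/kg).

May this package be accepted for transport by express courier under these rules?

Yes

The insecticide concentrate has oral LD50 40.2 mg/kg, which is ≤ 50 mg/kg, so it is Category TX (Toxic).
Laboratory reagent: oral LD50 26.3 mg/kg ≤ 50 mg/kg → Category TX (Toxic).
The herbicide concentrate has oral LD50 21.5 mg/kg, which is ≤ 50 mg/kg, so it is Category TX (Toxic).
Total Category TX: (three 0.1 oz packs = 8.52 g) + (one 0.1 oz pack = 2.84 g) + (three 0.1 oz packs = 8.52 g) = 19.88 g.
That is within the Category TX express courier limit of 20 g.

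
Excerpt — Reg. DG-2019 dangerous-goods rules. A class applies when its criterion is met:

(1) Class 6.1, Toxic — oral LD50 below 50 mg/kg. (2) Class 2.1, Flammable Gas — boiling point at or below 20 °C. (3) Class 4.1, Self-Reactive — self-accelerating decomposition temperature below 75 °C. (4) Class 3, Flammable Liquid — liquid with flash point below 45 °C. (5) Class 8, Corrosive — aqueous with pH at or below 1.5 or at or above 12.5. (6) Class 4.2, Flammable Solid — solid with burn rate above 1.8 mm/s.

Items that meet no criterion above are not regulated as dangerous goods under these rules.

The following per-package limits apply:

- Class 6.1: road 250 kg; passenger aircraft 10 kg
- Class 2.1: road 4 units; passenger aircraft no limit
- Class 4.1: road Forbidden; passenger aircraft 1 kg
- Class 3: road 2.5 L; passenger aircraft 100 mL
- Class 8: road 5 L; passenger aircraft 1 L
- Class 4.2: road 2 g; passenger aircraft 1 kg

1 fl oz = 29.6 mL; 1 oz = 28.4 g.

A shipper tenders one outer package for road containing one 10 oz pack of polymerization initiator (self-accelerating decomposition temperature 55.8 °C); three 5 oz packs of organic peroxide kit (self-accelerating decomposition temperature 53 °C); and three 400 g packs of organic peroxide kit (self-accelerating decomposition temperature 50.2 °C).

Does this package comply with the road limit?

No

Self-accelerating decomposition temperature 55.8 °C meets the Class 4.1 criterion (Self-Reactive), so the polymerization initiator is Class 4.1.
Self-accelerating decomposition temperature 53 °C meets the Class 4.1 criterion (Self-Reactive), so the organic peroxide kit is Class 4.1.
Self-accelerating decomposition temperature 50.2 °C meets the Class 4.1 criterion (Self-Reactive), so the organic peroxide kit is Class 4.1.
Total Class 4.1: (one 10 oz pack = 284 g) + (three 5 oz packs = 426 g) + (three 400 g packs = 1.2 kg) = 1.91 kg.
Class 4.1 is Forbidden by road.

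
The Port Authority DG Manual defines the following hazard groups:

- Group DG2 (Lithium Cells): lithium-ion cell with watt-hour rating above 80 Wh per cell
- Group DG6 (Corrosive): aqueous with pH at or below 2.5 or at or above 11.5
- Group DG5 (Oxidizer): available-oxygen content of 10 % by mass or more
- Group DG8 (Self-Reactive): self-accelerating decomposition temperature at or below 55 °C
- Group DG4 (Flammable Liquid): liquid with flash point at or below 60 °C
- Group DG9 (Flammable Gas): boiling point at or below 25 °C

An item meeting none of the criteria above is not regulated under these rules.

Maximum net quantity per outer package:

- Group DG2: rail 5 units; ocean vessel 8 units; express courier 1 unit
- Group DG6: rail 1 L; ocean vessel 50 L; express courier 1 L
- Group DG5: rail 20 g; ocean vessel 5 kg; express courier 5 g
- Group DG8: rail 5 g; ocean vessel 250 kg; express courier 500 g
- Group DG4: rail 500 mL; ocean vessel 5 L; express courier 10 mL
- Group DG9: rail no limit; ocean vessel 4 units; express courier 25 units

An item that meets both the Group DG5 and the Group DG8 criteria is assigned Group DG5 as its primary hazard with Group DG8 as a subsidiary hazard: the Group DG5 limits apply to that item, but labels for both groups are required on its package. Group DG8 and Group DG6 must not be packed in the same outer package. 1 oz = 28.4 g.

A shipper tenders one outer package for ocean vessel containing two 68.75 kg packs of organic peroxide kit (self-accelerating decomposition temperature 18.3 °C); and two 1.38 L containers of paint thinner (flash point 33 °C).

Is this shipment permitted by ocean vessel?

Yes

With self-accelerating decomposition temperature 18.3 °C (≤ 55 °C), the organic peroxide kit falls in Group DG8.
With flash point 33 °C (≤ 60 °C), the paint thinner falls in Group DG4.
Group DG8 quantity: two 68.75 kg packs = 137.5 kg.
137.5 kg ≤ 250 kg (ocean vessel limit, Group DG8) — within limit.
Group DG4 quantity: two 1.38 L containers = 2.76 L.
2.76 L ≤ 5 L (ocean vessel limit, Group DG4) — within limit.
The segregation rule (Group DG8 with Group DG6) does not apply to Group DG8 with Group DG4.
Every hazard group is within its ocean vessel limit and no segregation rule is violated.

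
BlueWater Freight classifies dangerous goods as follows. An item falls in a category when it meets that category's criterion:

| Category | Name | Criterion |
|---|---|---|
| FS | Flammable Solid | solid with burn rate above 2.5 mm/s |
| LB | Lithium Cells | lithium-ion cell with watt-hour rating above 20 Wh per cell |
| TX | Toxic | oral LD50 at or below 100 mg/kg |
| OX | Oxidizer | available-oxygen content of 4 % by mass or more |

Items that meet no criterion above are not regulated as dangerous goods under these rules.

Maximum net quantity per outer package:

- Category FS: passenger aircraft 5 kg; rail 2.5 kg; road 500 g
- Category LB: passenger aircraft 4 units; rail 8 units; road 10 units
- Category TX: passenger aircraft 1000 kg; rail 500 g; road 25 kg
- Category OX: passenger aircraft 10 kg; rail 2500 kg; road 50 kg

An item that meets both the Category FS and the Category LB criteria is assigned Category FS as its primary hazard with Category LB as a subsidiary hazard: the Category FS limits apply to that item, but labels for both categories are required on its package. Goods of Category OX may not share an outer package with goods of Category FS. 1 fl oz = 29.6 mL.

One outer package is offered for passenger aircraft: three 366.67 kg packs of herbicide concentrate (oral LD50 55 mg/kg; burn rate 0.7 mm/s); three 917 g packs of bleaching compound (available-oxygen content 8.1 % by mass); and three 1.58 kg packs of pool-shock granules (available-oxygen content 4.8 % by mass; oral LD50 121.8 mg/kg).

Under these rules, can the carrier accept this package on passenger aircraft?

Herbicide concentrate: oral LD50 55 mg/kg ≤ 100 mg/kg → Category TX (Toxic).
Available-oxygen content 8.1 % by mass meets the Category OX criterion (Oxidizer), so the bleaching compound is Category OX.
Pool-shock granules: available-oxygen content 4.8 % by mass ≥ 4 % by mass → Category OX (Oxidizer).
Category TX quantity: three 366.67 kg packs = 1100.01 kg.
That exceeds the Category TX passenger aircraft limit of 1000 kg.
Total Category OX: (three 917 g packs = 2.751 kg) + (three 1.58 kg packs = 4.74 kg) = 7.491 kg.
7.491 kg ≤ 10 kg (passenger aircraft limit, Category OX) — within limit.
The segregation rule (Category OX with Category FS) does not apply to Category TX with Category OX.

No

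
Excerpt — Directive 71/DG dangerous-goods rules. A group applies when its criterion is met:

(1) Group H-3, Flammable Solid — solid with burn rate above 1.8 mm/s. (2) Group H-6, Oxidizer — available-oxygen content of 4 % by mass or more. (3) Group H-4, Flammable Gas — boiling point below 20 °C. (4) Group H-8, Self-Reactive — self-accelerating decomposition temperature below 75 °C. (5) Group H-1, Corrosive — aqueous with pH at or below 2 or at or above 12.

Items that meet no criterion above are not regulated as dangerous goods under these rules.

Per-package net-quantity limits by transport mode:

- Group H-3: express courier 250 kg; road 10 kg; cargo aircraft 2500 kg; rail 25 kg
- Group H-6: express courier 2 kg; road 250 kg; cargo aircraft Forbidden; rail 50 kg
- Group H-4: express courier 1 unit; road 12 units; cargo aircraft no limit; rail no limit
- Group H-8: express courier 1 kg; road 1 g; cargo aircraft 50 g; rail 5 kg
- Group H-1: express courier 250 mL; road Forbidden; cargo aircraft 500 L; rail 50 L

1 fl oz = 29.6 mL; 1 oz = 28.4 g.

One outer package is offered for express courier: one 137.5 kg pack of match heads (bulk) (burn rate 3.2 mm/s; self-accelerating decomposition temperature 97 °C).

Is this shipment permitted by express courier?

Yes

Burn rate 3.2 mm/s meets the Group H-3 criterion (Flammable Solid), so the match heads (bulk) are Group H-3.
Group H-3 quantity: 137.5 kg.
That is within the Group H-3 express courier limit of 250 kg.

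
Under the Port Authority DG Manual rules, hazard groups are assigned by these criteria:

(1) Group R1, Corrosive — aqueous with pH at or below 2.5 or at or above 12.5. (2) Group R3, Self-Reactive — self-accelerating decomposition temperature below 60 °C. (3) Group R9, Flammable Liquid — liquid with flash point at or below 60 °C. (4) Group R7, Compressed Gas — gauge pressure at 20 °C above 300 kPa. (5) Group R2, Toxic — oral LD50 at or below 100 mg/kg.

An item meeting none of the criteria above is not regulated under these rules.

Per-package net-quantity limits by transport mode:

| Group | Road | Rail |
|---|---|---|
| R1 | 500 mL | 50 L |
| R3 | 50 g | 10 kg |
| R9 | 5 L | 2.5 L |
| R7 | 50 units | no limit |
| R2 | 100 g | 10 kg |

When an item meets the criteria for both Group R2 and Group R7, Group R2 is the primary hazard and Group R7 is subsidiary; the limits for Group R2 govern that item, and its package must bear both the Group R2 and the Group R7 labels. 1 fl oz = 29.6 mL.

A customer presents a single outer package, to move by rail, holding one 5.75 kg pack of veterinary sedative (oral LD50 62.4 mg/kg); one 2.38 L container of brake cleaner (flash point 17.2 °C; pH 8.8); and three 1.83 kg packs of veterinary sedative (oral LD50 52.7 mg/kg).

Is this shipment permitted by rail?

Veterinary sedative: oral LD50 62.4 mg/kg ≤ 100 mg/kg → Group R2 (Toxic).
With flash point 17.2 °C (≤ 60 °C), the brake cleaner falls in Group R9.
With oral LD50 52.7 mg/kg (≤ 100 mg/kg), the veterinary sedative falls in Group R2.
Group R9 quantity: 2.38 L.
2.38 L ≤ 2.5 L (rail limit, Group R9) — within limit.
Total Group R2: 5.75 kg + (three 1.83 kg packs = 5.49 kg) = 11.24 kg.
11.24 kg exceeds the rail limit of 10 kg for Group R2.

No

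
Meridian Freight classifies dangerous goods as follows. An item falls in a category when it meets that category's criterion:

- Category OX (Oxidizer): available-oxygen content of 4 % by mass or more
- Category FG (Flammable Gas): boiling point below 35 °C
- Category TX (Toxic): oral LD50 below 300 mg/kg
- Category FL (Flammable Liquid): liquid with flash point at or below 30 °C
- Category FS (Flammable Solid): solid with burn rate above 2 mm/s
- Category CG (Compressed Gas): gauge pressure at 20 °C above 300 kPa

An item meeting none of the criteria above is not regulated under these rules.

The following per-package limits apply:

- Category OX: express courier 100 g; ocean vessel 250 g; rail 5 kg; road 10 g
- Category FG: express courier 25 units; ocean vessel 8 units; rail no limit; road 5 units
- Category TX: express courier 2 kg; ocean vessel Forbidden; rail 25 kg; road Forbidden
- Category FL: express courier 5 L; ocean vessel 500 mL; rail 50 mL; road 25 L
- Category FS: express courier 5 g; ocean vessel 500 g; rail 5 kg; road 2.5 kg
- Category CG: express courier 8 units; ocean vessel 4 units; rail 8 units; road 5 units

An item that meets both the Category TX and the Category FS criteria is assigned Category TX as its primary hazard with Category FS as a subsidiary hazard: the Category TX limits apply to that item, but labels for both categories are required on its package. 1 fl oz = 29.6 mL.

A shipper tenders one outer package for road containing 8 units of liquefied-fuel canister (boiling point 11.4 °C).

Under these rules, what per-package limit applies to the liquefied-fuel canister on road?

With boiling point 11.4 °C (< 35 °C), the liquefied-fuel canister falls in Category FG.
The road limit for Category FG is 5 units.

5 units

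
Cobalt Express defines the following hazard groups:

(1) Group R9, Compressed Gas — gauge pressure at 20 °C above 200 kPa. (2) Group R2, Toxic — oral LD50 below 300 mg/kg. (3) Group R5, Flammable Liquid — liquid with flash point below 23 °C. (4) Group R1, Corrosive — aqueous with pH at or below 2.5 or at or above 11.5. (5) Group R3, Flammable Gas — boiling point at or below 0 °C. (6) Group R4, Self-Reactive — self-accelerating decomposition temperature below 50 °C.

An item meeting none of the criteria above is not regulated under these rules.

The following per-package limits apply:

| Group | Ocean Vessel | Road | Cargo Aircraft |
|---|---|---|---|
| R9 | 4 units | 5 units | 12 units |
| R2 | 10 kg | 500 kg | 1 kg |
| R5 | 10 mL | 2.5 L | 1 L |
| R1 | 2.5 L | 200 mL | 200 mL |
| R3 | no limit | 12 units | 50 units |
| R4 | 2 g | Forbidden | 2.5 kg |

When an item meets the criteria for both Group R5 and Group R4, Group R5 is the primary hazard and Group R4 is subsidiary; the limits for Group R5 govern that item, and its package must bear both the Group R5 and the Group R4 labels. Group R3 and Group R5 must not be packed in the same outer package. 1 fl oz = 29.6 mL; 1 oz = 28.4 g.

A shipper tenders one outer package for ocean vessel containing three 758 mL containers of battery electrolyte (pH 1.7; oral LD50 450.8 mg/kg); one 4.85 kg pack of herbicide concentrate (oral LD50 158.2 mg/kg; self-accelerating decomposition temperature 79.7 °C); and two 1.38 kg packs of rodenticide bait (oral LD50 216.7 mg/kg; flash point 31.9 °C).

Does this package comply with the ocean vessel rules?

Yes

The battery electrolyte has pH 1.7, which is ≤ 2.5, so it is Group R1 (Corrosive).
The herbicide concentrate has oral LD50 158.2 mg/kg, which is < 300 mg/kg, so it is Group R2 (Toxic).
The rodenticide bait has oral LD50 216.7 mg/kg, which is < 300 mg/kg, so it is Group R2 (Toxic).
Total Group R2: 4.85 kg + (two 1.38 kg packs = 2.76 kg) = 7.61 kg.
7.61 kg ≤ 10 kg (ocean vessel limit, Group R2) — within limit.
Group R1 quantity: three 758 mL containers = 2.274 L.
2.274 L is within the ocean vessel limit of 2.5 L for Group R1.
The segregation rule (Group R3 with Group R5) does not apply to Group R2 with Group R1.
Every hazard group is within its ocean vessel limit and no segregation rule is violated.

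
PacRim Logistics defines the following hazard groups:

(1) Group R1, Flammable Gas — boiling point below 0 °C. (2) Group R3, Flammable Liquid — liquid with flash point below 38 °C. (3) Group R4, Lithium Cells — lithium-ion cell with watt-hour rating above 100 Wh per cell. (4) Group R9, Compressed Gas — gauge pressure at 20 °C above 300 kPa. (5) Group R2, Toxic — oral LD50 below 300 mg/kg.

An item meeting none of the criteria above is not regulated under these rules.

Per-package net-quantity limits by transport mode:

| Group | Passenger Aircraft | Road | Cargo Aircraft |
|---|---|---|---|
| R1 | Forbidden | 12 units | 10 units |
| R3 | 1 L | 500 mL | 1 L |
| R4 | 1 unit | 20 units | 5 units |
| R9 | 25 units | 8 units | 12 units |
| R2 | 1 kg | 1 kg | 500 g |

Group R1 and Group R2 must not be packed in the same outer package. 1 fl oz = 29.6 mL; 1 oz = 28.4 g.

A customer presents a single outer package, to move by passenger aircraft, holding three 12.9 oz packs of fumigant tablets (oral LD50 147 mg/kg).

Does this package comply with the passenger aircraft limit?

Fumigant tablets: oral LD50 147 mg/kg < 300 mg/kg → Group R2 (Toxic).
Group R2 quantity: three 12.9 oz packs = 1099.08 g.
1099.08 g > 1 kg (passenger aircraft limit, Group R2) — over the limit.

No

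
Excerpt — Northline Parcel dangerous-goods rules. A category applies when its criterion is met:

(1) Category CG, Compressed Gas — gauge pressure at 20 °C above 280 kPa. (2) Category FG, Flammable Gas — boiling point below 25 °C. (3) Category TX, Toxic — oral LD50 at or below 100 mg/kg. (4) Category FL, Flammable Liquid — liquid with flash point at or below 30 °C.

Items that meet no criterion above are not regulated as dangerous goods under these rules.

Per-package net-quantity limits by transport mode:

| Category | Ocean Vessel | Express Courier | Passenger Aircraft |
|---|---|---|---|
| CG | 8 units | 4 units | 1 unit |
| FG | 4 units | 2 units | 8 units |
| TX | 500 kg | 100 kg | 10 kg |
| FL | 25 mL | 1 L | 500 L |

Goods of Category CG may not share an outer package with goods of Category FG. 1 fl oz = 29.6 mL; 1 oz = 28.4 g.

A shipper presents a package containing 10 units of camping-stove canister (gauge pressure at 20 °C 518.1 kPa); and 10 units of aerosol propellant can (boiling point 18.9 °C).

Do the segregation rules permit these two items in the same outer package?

Camping-stove canister: gauge pressure at 20 °C 518.1 kPa > 280 kPa → Category CG (Compressed Gas).
Boiling point 18.9 °C meets the Category FG criterion (Flammable Gas), so the aerosol propellant can is Category FG.
Category CG and Category FG may not share an outer package.

No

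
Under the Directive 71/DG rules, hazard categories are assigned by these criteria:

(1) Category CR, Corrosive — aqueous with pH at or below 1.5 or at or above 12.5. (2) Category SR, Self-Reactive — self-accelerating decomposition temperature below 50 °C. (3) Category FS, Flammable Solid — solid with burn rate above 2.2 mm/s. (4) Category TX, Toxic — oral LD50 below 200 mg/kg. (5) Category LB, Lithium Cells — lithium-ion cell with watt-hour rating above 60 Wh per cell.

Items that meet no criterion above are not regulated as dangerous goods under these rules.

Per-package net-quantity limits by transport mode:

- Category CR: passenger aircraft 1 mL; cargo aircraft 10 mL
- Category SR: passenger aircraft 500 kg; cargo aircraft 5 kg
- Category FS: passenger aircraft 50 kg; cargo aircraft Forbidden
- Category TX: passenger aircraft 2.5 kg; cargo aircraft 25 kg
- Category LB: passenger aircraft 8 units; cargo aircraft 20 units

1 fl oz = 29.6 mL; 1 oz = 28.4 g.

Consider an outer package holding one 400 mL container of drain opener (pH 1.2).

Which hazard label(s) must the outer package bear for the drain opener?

Category CR

pH 1.2 meets the Category CR criterion (Corrosive), so the drain opener is Category CR.
Only the Category CR label is required.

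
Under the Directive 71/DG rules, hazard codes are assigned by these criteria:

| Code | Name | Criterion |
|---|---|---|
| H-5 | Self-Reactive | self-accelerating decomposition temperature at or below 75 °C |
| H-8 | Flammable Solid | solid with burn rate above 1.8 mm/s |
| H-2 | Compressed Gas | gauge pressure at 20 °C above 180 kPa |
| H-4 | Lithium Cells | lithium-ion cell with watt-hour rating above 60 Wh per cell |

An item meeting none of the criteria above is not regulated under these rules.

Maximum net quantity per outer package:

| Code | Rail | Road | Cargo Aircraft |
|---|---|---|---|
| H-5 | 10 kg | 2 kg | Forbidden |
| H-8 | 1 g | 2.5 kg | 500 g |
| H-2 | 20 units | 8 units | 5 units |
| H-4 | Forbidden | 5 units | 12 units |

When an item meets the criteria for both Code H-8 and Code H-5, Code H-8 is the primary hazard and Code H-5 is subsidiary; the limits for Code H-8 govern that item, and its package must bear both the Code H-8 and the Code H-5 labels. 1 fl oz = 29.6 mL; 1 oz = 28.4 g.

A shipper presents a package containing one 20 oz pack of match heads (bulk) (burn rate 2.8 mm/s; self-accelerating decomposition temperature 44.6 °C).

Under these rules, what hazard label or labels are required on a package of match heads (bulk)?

Code H-5 and H-8

With burn rate 2.8 mm/s (> 1.8 mm/s), the match heads (bulk) fall in Code H-8.
Self-accelerating decomposition temperature 44.6 °C meets the Code H-5 criterion (Self-Reactive), so the match heads (bulk) are Code H-5.
By the precedence rule Code H-8 is primary and Code H-5 is subsidiary, and that rule requires both labels on the package.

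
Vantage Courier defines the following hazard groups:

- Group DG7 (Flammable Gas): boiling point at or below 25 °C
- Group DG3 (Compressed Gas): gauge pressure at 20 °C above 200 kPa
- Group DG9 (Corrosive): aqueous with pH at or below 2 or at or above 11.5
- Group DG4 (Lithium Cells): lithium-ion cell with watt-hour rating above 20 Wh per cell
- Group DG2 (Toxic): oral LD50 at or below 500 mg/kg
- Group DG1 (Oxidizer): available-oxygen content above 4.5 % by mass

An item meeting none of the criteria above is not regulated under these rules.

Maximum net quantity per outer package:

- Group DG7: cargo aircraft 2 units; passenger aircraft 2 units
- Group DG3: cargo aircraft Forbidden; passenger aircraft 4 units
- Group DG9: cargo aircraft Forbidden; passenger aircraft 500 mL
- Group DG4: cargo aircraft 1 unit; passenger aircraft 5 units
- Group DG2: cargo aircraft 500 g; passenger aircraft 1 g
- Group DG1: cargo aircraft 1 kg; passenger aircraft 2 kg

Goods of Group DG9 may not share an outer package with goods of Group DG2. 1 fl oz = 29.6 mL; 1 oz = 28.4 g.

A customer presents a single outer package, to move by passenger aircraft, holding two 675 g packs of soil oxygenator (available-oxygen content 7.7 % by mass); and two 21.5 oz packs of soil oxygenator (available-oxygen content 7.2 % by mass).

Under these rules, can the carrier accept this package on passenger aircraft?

Available-oxygen content 7.7 % by mass meets the Group DG1 criterion (Oxidizer), so the soil oxygenator is Group DG1.
With available-oxygen content 7.2 % by mass (> 4.5 % by mass), the soil oxygenator falls in Group DG1.
Total Group DG1: (two 675 g packs = 1.35 kg) + (two 21.5 oz packs = 1221.2 g) = 2571.2 g.
2571.2 g exceeds the passenger aircraft limit of 2 kg for Group DG1.

No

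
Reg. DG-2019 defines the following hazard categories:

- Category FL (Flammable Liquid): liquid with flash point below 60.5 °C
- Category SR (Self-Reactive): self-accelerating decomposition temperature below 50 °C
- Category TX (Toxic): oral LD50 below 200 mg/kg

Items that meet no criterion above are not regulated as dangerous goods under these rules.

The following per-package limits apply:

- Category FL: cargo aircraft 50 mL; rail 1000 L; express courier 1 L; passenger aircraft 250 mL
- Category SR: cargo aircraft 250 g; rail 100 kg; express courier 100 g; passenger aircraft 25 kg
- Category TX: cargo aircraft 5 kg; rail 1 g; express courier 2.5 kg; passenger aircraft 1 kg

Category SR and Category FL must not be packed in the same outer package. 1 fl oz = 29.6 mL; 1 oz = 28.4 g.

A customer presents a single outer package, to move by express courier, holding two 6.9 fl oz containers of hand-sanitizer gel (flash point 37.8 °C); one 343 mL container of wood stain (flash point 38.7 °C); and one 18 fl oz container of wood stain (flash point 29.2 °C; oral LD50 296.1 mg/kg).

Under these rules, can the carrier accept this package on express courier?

With flash point 37.8 °C (< 60.5 °C), the hand-sanitizer gel falls in Category FL.
Flash point 38.7 °C meets the Category FL criterion (Flammable Liquid), so the wood stain is Category FL.
The wood stain has flash point 29.2 °C, which is < 60.5 °C, so it is Category FL (Flammable Liquid).
Category FL net quantity: (two 6.9 fl oz containers = 408.48 mL) + 343 mL + (one 18 fl oz container = 532.8 mL) = 1284.28 mL.
1284.28 mL > 1 L (express courier limit, Category FL) — over the limit.

No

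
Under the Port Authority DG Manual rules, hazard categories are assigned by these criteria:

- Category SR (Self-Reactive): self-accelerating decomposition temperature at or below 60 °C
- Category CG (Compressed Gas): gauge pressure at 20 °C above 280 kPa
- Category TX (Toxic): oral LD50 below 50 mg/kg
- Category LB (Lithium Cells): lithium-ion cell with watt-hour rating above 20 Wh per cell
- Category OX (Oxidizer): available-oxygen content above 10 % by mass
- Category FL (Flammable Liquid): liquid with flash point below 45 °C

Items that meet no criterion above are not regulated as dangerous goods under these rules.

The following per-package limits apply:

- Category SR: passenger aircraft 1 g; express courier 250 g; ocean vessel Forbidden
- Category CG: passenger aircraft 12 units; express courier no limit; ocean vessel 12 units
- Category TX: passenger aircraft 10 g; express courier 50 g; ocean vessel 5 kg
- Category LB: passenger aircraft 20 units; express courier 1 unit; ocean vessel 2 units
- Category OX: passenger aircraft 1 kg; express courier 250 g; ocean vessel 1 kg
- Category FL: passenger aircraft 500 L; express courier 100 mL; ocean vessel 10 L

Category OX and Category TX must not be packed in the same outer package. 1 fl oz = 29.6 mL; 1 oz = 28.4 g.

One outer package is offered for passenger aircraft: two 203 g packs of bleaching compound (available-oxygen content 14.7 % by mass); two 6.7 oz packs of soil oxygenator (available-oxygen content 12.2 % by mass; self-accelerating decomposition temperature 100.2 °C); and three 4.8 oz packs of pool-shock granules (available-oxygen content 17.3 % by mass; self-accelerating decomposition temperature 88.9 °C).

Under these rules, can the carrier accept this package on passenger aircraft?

With available-oxygen content 14.7 % by mass (> 10 % by mass), the bleaching compound falls in Category OX.
Available-oxygen content 12.2 % by mass meets the Category OX criterion (Oxidizer), so the soil oxygenator is Category OX.
The pool-shock granules have available-oxygen content 17.3 % by mass, which is > 10 % by mass, so they are Category OX (Oxidizer).
Total Category OX: (two 203 g packs = 406 g) + (two 6.7 oz packs = 380.56 g) + (three 4.8 oz packs = 408.96 g) = 1195.52 g.
That exceeds the Category OX passenger aircraft limit of 1 kg.

No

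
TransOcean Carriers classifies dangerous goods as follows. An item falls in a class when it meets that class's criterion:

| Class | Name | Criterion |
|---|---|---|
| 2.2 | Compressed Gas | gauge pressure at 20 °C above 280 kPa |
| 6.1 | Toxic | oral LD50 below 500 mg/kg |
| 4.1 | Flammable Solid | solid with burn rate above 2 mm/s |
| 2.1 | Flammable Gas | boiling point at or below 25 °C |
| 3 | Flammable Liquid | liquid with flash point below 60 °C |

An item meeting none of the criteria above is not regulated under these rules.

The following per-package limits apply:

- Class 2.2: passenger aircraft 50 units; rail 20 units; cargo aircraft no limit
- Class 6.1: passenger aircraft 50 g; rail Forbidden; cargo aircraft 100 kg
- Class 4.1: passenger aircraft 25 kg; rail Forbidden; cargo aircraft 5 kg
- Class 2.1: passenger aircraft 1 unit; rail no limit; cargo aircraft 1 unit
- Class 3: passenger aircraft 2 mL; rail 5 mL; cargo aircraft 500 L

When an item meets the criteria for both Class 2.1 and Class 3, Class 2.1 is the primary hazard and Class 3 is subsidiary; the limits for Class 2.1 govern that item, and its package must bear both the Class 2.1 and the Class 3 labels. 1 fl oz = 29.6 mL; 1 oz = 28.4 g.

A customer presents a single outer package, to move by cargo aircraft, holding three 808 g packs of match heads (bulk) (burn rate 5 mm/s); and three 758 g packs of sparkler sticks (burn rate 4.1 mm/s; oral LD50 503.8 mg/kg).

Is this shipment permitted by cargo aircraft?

With burn rate 5 mm/s (> 2 mm/s), the match heads (bulk) fall in Class 4.1.
Sparkler sticks: burn rate 4.1 mm/s > 2 mm/s → Class 4.1 (Flammable Solid).
Class 4.1 net quantity: (three 808 g packs = 2.424 kg) + (three 758 g packs = 2.274 kg) = 4.698 kg.
4.698 kg ≤ 5 kg (cargo aircraft limit, Class 4.1) — within limit.

Yes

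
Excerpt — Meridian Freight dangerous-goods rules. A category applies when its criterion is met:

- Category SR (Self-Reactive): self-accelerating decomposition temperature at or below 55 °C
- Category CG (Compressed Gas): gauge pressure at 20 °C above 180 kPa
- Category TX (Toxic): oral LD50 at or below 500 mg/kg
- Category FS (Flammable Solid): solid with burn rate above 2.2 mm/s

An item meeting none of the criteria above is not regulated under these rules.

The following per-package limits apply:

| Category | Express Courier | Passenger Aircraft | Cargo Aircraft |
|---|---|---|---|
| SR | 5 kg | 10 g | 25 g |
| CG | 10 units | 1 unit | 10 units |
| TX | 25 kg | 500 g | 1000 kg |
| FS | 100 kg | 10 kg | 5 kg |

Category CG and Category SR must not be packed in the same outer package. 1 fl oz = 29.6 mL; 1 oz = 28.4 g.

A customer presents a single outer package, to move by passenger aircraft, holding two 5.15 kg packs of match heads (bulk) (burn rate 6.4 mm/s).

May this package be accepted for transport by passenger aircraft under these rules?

Burn rate 6.4 mm/s meets the Category FS criterion (Flammable Solid), so the match heads (bulk) are Category FS.
Category FS quantity: two 5.15 kg packs = 10.3 kg.
10.3 kg > 10 kg (passenger aircraft limit, Category FS) — over the limit.

No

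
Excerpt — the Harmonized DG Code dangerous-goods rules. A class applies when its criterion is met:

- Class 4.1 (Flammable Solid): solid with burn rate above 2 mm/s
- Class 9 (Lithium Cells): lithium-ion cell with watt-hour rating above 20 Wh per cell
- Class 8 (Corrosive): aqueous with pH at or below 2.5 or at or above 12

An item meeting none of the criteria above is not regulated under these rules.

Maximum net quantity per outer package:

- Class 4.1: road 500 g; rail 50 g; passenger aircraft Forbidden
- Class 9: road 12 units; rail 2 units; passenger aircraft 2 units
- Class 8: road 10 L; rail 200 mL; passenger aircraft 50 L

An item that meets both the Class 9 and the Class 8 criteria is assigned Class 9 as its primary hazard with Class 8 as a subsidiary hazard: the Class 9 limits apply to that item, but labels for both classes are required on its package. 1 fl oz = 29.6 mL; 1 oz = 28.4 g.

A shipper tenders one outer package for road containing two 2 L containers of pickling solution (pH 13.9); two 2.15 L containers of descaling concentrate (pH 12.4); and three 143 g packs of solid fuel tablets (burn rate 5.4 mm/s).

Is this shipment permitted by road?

pH 13.9 meets the Class 8 criterion (Corrosive), so the pickling solution is Class 8.
The descaling concentrate has pH 12.4, which is ≥ 12, so it is Class 8 (Corrosive).
With burn rate 5.4 mm/s (> 2 mm/s), the solid fuel tablets fall in Class 4.1.
Total Class 8: (two 2 L containers = 4 L) + (two 2.15 L containers = 4.3 L) = 8.3 L.
That is within the Class 8 road limit of 10 L.
Class 4.1 quantity: three 143 g packs = 429 g.
429 g ≤ 500 g (road limit, Class 4.1) — within limit.
Every hazard class is within its road limit and no segregation rule is violated.

Yes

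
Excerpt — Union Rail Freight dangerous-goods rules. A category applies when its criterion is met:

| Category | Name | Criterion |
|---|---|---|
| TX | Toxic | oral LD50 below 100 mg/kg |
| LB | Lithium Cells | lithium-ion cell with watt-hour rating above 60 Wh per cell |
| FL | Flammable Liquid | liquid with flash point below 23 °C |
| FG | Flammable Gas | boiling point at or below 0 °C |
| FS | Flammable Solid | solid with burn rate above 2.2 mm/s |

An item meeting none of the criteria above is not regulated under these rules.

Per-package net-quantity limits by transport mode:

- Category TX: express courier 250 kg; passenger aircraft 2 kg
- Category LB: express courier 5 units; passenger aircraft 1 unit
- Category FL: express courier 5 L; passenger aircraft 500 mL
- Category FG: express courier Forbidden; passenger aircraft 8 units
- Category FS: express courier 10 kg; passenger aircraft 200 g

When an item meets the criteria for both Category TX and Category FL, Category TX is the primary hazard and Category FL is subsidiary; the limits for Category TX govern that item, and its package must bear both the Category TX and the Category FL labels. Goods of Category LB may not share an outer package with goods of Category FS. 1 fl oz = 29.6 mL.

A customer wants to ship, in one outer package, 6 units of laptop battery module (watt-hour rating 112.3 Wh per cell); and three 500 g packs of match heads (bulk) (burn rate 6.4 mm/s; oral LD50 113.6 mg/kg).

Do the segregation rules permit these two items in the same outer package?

No

Laptop battery module: watt-hour rating 112.3 Wh per cell > 60 Wh per cell → Category LB (Lithium Cells).
The match heads (bulk) have burn rate 6.4 mm/s, which is > 2.2 mm/s, so they are Category FS (Flammable Solid).
Category LB and Category FS may not share an outer package.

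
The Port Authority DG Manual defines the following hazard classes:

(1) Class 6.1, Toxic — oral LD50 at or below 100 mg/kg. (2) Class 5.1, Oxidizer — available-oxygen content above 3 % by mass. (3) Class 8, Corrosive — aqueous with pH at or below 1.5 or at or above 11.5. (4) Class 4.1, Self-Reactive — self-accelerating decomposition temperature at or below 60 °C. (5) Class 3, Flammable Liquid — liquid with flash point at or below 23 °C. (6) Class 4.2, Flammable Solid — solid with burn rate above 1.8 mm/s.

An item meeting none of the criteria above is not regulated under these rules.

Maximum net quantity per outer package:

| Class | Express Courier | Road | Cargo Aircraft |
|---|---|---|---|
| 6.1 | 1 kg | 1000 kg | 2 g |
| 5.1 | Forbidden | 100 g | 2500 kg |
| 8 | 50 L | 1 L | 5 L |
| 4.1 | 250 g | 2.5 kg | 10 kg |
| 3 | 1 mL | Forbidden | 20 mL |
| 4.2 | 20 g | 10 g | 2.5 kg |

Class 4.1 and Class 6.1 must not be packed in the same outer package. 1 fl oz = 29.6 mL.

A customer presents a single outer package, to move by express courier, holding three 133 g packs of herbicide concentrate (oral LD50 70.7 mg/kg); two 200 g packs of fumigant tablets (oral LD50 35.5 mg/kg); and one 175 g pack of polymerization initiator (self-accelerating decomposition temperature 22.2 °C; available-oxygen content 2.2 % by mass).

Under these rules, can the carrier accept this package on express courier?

Herbicide concentrate: oral LD50 70.7 mg/kg ≤ 100 mg/kg → Class 6.1 (Toxic).
The fumigant tablets have oral LD50 35.5 mg/kg, which is ≤ 100 mg/kg, so they are Class 6.1 (Toxic).
Self-accelerating decomposition temperature 22.2 °C meets the Class 4.1 criterion (Self-Reactive), so the polymerization initiator is Class 4.1.
Class 4.1 quantity: 175 g.
That is within the Class 4.1 express courier limit of 250 g.
Total Class 6.1: (three 133 g packs = 399 g) + (two 200 g packs = 400 g) = 799 g.
That is within the Class 6.1 express courier limit of 1 kg.
Class 4.1 and Class 6.1 may not share an outer package.

No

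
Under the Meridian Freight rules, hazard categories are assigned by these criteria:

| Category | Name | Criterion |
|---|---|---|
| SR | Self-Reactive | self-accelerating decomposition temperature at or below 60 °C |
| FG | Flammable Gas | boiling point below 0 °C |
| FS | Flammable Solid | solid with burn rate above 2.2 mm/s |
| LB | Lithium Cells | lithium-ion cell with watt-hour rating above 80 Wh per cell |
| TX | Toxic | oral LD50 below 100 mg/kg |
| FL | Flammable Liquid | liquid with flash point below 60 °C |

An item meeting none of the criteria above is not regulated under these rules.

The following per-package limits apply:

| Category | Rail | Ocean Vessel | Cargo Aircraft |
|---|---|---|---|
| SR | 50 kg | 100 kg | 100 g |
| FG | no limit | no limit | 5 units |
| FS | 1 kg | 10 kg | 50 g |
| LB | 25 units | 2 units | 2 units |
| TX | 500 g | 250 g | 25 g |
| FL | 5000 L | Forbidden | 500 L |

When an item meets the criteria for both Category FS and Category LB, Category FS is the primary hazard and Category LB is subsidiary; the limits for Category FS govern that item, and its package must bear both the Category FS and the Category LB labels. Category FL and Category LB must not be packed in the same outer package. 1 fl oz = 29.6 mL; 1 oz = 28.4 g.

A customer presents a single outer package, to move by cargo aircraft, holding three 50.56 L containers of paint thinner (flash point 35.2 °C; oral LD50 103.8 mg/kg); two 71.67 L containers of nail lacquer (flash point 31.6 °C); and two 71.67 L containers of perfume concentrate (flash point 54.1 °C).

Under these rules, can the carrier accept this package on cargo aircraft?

Yes

Paint thinner: flash point 35.2 °C < 60 °C → Category FL (Flammable Liquid).
With flash point 31.6 °C (< 60 °C), the nail lacquer falls in Category FL.
The perfume concentrate has flash point 54.1 °C, which is < 60 °C, so it is Category FL (Flammable Liquid).
Total Category FL: (three 50.56 L containers = 151.68 L) + (two 71.67 L containers = 143.34 L) + (two 71.67 L containers = 143.34 L) = 438.36 L.
438.36 L is within the cargo aircraft limit of 500 L for Category FL.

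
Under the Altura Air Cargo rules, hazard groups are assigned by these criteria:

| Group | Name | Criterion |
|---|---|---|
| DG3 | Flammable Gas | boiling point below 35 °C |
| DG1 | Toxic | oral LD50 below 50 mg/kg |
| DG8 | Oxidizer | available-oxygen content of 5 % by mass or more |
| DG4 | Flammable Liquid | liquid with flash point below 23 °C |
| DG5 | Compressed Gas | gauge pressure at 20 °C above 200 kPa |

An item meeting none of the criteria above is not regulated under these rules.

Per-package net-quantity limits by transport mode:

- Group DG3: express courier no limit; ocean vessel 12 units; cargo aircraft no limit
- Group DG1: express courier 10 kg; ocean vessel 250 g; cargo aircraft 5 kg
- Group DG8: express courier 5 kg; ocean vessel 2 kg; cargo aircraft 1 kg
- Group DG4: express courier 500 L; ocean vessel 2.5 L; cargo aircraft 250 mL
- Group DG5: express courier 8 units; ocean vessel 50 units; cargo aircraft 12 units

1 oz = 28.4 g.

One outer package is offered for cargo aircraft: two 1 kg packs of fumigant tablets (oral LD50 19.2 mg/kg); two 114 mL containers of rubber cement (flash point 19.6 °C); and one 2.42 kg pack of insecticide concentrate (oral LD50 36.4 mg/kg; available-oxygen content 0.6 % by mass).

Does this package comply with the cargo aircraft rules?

The fumigant tablets have oral LD50 19.2 mg/kg, which is < 50 mg/kg, so they are Group DG1 (Toxic).
With flash point 19.6 °C (< 23 °C), the rubber cement falls in Group DG4.
The insecticide concentrate has oral LD50 36.4 mg/kg, which is < 50 mg/kg, so it is Group DG1 (Toxic).
Group DG4 quantity: two 114 mL containers = 228 mL.
228 mL is within the cargo aircraft limit of 250 mL for Group DG4.
Total Group DG1: (two 1 kg packs = 2 kg) + 2.42 kg = 4.42 kg.
4.42 kg ≤ 5 kg (cargo aircraft limit, Group DG1) — within limit.
Every hazard group is within its cargo aircraft limit and no segregation rule is violated.

Yes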